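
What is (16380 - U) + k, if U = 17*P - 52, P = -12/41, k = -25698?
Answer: -379702/41 ≈ -9261.0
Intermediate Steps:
P = -12/41 (P = -12*1/41 = -12/41 ≈ -0.29268)
U = -2336/41 (U = 17*(-12/41) - 52 = -204/41 - 52 = -2336/41 ≈ -56.976)
(16380 - U) + k = (16380 - 1*(-2336/41)) - 25698 = (16380 + 2336/41) - 25698 = 673916/41 - 25698 = -379702/41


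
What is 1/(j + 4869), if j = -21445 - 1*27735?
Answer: -1/44311 ≈ -2.2568e-5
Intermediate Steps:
j = -49180 (j = -21445 - 27735 = -49180)
1/(j + 4869) = 1/(-49180 + 4869) = 1/(-44311) = -1/44311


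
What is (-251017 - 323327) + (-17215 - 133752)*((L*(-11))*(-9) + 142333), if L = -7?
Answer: -21383540224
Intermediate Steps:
(-251017 - 323327) + (-17215 - 133752)*((L*(-11))*(-9) + 142333) = (-251017 - 323327) + (-17215 - 133752)*(-7*(-11)*(-9) + 142333) = -574344 - 150967*(77*(-9) + 142333) = -574344 - 150967*(-693 + 142333) = -574344 - 150967*141640 = -574344 - 21382965880 = -21383540224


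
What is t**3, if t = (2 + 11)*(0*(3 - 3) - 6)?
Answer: -474552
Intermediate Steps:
t = -78 (t = 13*(0*0 - 6) = 13*(0 - 6) = 13*(-6) = -78)
t**3 = (-78)**3 = -474552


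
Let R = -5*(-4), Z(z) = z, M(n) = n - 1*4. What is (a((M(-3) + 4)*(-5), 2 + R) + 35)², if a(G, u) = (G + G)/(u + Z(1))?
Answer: 697225/529 ≈ 1318.0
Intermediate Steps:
M(n) = -4 + n (M(n) = n - 4 = -4 + n)
R = 20
a(G, u) = 2*G/(1 + u) (a(G, u) = (G + G)/(u + 1) = (2*G)/(1 + u) = 2*G/(1 + u))
(a((M(-3) + 4)*(-5), 2 + R) + 35)² = (2*(((-4 - 3) + 4)*(-5))/(1 + (2 + 20)) + 35)² = (2*((-7 + 4)*(-5))/(1 + 22) + 35)² = (2*(-3*(-5))/23 + 35)² = (2*15*(1/23) + 35)² = (30/23 + 35)² = (835/23)² = 697225/529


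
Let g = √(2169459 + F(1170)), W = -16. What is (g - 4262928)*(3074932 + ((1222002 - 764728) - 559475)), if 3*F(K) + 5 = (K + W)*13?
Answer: -12672538216368 + 2972731*√2174458 ≈ -1.2668e+13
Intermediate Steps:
F(K) = -71 + 13*K/3 (F(K) = -5/3 + ((K - 16)*13)/3 = -5/3 + ((-16 + K)*13)/3 = -5/3 + (-208 + 13*K)/3 = -5/3 + (-208/3 + 13*K/3) = -71 + 13*K/3)
g = √2174458 (g = √(2169459 + (-71 + (13/3)*1170)) = √(2169459 + (-71 + 5070)) = √(2169459 + 4999) = √2174458 ≈ 1474.6)
(g - 4262928)*(3074932 + ((1222002 - 764728) - 559475)) = (√2174458 - 4262928)*(3074932 + ((1222002 - 764728) - 559475)) = (-4262928 + √2174458)*(3074932 + (457274 - 559475)) = (-4262928 + √2174458)*(3074932 - 102201) = (-4262928 + √2174458)*2972731 = -12672538216368 + 2972731*√2174458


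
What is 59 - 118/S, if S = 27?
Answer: 1475/27 ≈ 54.630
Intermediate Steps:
59 - 118/S = 59 - 118/27 = 1475/27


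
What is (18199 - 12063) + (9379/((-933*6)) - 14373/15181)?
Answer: 521234305715/84983238 ≈ 6133.4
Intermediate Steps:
(18199 - 12063) + (9379/((-933*6)) - 14373/15181) = 6136 + (9379/(-5598) - 14373*1/15181) = 6136 + (9379*(-1/5598) - 14373/15181) = 6136 + (-9379/5598 - 14373/15181) = 6136 - 222842653/84983238 = 521234305715/84983238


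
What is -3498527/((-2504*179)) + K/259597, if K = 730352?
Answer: 1235562565651/116355528952 ≈ 10.619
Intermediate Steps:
-3498527/((-2504*179)) + K/259597 = -3498527/((-2504*179)) + 730352/259597 = -3498527/(-448216) + 730352*(1/259597) = -3498527*(-1/448216) + 730352/259597 = 3498527/448216 + 730352/259597 = 1235562565651/116355528952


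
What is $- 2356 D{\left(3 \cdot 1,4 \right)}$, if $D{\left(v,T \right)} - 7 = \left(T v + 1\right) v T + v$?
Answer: $-391096$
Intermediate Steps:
$D{\left(v,T \right)} = 7 + v + T v \left(1 + T v\right)$ ($D{\left(v,T \right)} = 7 + \left(\left(T v + 1\right) v T + v\right) = 7 + \left(\left(1 + T v\right) v T + v\right) = 7 + \left(v \left(1 + T v\right) T + v\right) = 7 + \left(T v \left(1 + T v\right) + v\right) = 7 + \left(v + T v \left(1 + T v\right)\right) = 7 + v + T v \left(1 + T v\right)$)
$- 2356 D{\left(3 \cdot 1,4 \right)} = - 2356 \left(7 + 3 \cdot 1 + 4 \cdot 3 \cdot 1 + 4^{2} \left(3 \cdot 1\right)^{2}\right) = - 2356 \left(7 + 3 + 4 \cdot 3 + 16 \cdot 3^{2}\right) = - 2356 \left(7 + 3 + 12 + 16 \cdot 9\right) = - 2356 \left(7 + 3 + 12 + 144\right) = \left(-2356\right) 166 = -391096$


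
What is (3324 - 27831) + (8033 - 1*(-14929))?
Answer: -1545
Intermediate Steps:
(3324 - 27831) + (8033 - 1*(-14929)) = -24507 + (8033 + 14929) = -24507 + 22962 = -1545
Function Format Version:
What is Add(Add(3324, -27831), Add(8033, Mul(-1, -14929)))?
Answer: -1545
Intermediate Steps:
Add(Add(3324, -27831), Add(8033, Mul(-1, -14929))) = Add(-24507, Add(8033, 14929)) = Add(-24507, 22962) = -1545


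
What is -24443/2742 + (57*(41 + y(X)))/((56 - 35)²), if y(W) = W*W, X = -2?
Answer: -416237/134358 ≈ -3.0980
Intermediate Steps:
y(W) = W²
-24443/2742 + (57*(41 + y(X)))/((56 - 35)²) = -24443/2742 + (57*(41 + (-2)²))/((56 - 35)²) = -24443*1/2742 + (57*(41 + 4))/(21²) = -24443/2742 + (57*45)/441 = -24443/2742 + 2565*(1/441) = -24443/2742 + 285/49 = -416237/134358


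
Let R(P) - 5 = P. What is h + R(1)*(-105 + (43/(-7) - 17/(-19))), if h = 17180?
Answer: 2196962/133 ≈ 16519.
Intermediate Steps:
R(P) = 5 + P
h + R(1)*(-105 + (43/(-7) - 17/(-19))) = 17180 + (5 + 1)*(-105 + (43/(-7) - 17/(-19))) = 17180 + 6*(-105 + (43*(-1/7) - 17*(-1/19))) = 17180 + 6*(-105 + (-43/7 + 17/19)) = 17180 + 6*(-105 - 698/133) = 17180 + 6*(-14663/133) = 17180 - 87978/133 = 2196962/133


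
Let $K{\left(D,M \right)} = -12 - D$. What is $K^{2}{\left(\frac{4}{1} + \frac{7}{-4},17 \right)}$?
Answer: $\frac{3249}{16} \approx 203.06$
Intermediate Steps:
$K^{2}{\left(\frac{4}{1} + \frac{7}{-4},17 \right)} = \left(-12 - \left(\frac{4}{1} + \frac{7}{-4}\right)\right)^{2} = \left(-12 - \left(4 \cdot 1 + 7 \left(- \frac{1}{4}\right)\right)\right)^{2} = \left(-12 - \left(4 - \frac{7}{4}\right)\right)^{2} = \left(-12 - \frac{9}{4}\right)^{2} = \left(- \frac{57}{4}\right)^{2} = \frac{3249}{16}$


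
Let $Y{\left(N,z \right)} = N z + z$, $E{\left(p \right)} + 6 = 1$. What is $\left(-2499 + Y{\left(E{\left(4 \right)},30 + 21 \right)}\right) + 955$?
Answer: $-1748$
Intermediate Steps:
$E{\left(p \right)} = -5$ ($E{\left(p \right)} = -6 + 1 = -5$)
$Y{\left(N,z \right)} = z + N z$
$\left(-2499 + Y{\left(E{\left(4 \right)},30 + 21 \right)}\right) + 955 = \left(-2499 + \left(30 + 21\right) \left(1 - 5\right)\right) + 955 = \left(-2499 + 51 \left(-4\right)\right) + 955 = \left(-2499 - 204\right) + 955 = -2703 + 955 = -1748$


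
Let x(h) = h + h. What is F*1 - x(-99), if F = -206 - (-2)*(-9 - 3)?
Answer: -32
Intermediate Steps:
F = -230 (F = -206 - (-2)*(-12) = -206 - 1*24 = -206 - 24 = -230)
x(h) = 2*h
F*1 - x(-99) = -230*1 - 2*(-99) = -230 - 1*(-198) = -230 + 198 = -32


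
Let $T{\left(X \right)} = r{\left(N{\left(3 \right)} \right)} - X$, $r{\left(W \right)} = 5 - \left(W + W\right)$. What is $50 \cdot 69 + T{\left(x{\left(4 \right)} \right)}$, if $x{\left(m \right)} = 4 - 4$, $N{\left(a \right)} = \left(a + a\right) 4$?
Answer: $3407$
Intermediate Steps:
$N{\left(a \right)} = 8 a$ ($N{\left(a \right)} = 2 a 4 = 8 a$)
$r{\left(W \right)} = 5 - 2 W$
$x{\left(m \right)} = 0$ ($x{\left(m \right)} = 4 - 4 = 0$)
$T{\left(X \right)} = -43 - X$ ($T{\left(X \right)} = \left(5 - 2 \cdot 8 \cdot 3\right) - X = \left(5 - 48\right) - X = -43 - X$)
$50 \cdot 69 + T{\left(x{\left(4 \right)} \right)} = 50 \cdot 69 - 43 = 3450 + \left(-43 + 0\right) = 3450 - 43 = 3407$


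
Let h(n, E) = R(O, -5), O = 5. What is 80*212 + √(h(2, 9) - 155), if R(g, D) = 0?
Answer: 16960 + I*√155 ≈ 16960.0 + 12.45*I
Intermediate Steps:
h(n, E) = 0
80*212 + √(h(2, 9) - 155) = 80*212 + √(0 - 155) = 16960 + √(-155) = 16960 + I*√155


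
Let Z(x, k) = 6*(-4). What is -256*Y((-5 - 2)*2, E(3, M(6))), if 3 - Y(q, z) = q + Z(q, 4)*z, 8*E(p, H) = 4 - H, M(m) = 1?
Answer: -6656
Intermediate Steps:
Z(x, k) = -24
E(p, H) = ½ - H/8 (E(p, H) = (4 - H)/8 = ½ - H/8)
Y(q, z) = 3 - q + 24*z (Y(q, z) = 3 - (q - 24*z) = 3 + (-q + 24*z) = 3 - q + 24*z)
-256*Y((-5 - 2)*2, E(3, M(6))) = -256*(3 - (-5 - 2)*2 + 24*(½ - ⅛*1)) = -256*(3 - (-7)*2 + 24*(½ - ⅛)) = -256*(3 - 1*(-14) + 24*(3/8)) = -256*(3 + 14 + 9) = -256*26 = -6656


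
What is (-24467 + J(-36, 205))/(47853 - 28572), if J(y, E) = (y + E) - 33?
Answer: -24331/19281 ≈ -1.2619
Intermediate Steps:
J(y, E) = -33 + E + y (J(y, E) = (E + y) - 33 = -33 + E + y)
(-24467 + J(-36, 205))/(47853 - 28572) = (-24467 + (-33 + 205 - 36))/(47853 - 28572) = (-24467 + 136)/19281 = -24331*1/19281 = -24331/19281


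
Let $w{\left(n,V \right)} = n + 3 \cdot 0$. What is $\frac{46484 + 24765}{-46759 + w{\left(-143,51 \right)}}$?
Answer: $- \frac{71249}{46902} \approx -1.5191$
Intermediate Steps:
$w{\left(n,V \right)} = n$ ($w{\left(n,V \right)} = n + 0 = n$)
$\frac{46484 + 24765}{-46759 + w{\left(-143,51 \right)}} = \frac{46484 + 24765}{-46759 - 143} = \frac{71249}{-46902} = 71249 \left(- \frac{1}{46902}\right) = - \frac{71249}{46902}$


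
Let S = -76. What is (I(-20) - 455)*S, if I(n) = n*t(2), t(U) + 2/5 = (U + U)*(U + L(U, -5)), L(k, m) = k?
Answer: 58292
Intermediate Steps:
t(U) = -⅖ + 4*U² (t(U) = -⅖ + (U + U)*(U + U) = -⅖ + (2*U)*(2*U) = -⅖ + 4*U²)
I(n) = 78*n/5 (I(n) = n*(-⅖ + 4*2²) = n*(-⅖ + 4*4) = n*(-⅖ + 16) = n*(78/5) = 78*n/5)
(I(-20) - 455)*S = ((78/5)*(-20) - 455)*(-76) = (-312 - 455)*(-76) = -767*(-76) = 58292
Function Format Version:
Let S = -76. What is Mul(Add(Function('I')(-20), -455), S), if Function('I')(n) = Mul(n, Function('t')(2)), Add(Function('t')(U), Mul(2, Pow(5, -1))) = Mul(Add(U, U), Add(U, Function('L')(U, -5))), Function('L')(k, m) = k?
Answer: 58292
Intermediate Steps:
Function('t')(U) = Add(Rational(-2, 5), Mul(4, Pow(U, 2))) (Function('t')(U) = Add(Rational(-2, 5), Mul(Add(U, U), Add(U, U))) = Add(Rational(-2, 5), Mul(Mul(2, U), Mul(2, U))) = Add(Rational(-2, 5), Mul(4, Pow(U, 2))))
Function('I')(n) = Mul(Rational(78, 5), n) (Function('I')(n) = Mul(n, Add(Rational(-2, 5), Mul(4, Pow(2, 2)))) = Mul(n, Add(Rational(-2, 5), Mul(4, 4))) = Mul(n, Add(Rational(-2, 5), 16)) = Mul(n, Rational(78, 5)) = Mul(Rational(78, 5), n))
Mul(Add(Function('I')(-20), -455), S) = Mul(Add(Mul(Rational(78, 5), -20), -455), -76) = Mul(Add(-312, -455), -76) = Mul(-767, -76) = 58292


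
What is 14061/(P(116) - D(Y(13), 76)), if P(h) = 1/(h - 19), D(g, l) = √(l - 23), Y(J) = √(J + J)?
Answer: -1363917/498676 - 132299949*√53/498676 ≈ -1934.2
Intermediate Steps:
Y(J) = √2*√J (Y(J) = √(2*J) = √2*√J)
D(g, l) = √(-23 + l)
P(h) = 1/(-19 + h)
14061/(P(116) - D(Y(13), 76)) = 14061/(1/(-19 + 116) - √(-23 + 76)) = 14061/(1/97 - √53)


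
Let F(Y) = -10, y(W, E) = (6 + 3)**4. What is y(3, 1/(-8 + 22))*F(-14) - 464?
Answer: -66074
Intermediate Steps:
y(W, E) = 6561 (y(W, E) = 9**4 = 6561)
y(3, 1/(-8 + 22))*F(-14) - 464 = 6561*(-10) - 464 = -65610 - 464 = -66074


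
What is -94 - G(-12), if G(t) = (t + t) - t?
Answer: -82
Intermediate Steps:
G(t) = t (G(t) = 2*t - t = t)
-94 - G(-12) = -94 - 1*(-12) = -94 + 12 = -82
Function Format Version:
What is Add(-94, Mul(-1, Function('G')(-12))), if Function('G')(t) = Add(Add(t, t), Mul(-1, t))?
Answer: -82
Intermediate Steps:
Function('G')(t) = t (Function('G')(t) = Add(Mul(2, t), Mul(-1, t)) = t)
Add(-94, Mul(-1, Function('G')(-12))) = Add(-94, Mul(-1, -12)) = Add(-94, 12) = -82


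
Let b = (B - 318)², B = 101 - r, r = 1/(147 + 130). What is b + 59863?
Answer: 8206440227/76729 ≈ 1.0695e+5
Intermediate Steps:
r = 1/277 ≈ 0.0036101
B = 27976/277 (B = 101 - 1*1/277 = 101 - 1/277 = 27976/277 ≈ 101.00)
b = 3613212100/76729 (b = (27976/277 - 318)² = (-60110/277)² = 3613212100/76729 ≈ 47091.)
b + 59863 = 3613212100/76729 + 59863 = 8206440227/76729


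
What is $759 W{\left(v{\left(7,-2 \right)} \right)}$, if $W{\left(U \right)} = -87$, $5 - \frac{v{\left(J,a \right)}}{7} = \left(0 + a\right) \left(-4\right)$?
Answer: $-66033$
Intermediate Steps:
$v{\left(J,a \right)} = 35 + 28 a$ ($v{\left(J,a \right)} = 35 - 7 \left(0 + a\right) \left(-4\right) = 35 - 7 a \left(-4\right) = 35 - 7 \left(- 4 a\right) = 35 + 28 a$)
$759 W{\left(v{\left(7,-2 \right)} \right)} = 759 \left(-87\right) = -66033$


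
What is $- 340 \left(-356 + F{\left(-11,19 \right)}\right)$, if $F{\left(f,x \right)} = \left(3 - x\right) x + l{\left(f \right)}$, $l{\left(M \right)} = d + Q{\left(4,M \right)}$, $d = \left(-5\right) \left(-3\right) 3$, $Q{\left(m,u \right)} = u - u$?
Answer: $209100$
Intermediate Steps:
$Q{\left(m,u \right)} = 0$
$d = 45$ ($d = 15 \cdot 3 = 45$)
$l{\left(M \right)} = 45$ ($l{\left(M \right)} = 45 + 0 = 45$)
$F{\left(f,x \right)} = 45 + x \left(3 - x\right)$ ($F{\left(f,x \right)} = \left(3 - x\right) x + 45 = x \left(3 - x\right) + 45 = 45 + x \left(3 - x\right)$)
$- 340 \left(-356 + F{\left(-11,19 \right)}\right) = - 340 \left(-356 + \left(45 - 19^{2} + 3 \cdot 19\right)\right) = - 340 \left(-356 + \left(45 - 361 + 57\right)\right) = - 340 \left(-356 - 259\right) = \left(-340\right) \left(-615\right) = 209100$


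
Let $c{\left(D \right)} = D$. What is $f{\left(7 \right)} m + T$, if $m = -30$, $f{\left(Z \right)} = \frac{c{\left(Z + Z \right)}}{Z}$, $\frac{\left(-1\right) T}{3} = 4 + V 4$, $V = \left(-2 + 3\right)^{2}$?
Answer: $-84$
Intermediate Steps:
$V = 1$ ($V = 1^{2} = 1$)
$T = -24$ ($T = - 3 \left(4 + 1 \cdot 4\right) = - 3 \left(4 + 4\right) = \left(-3\right) 8 = -24$)
$f{\left(Z \right)} = 2$ ($f{\left(Z \right)} = \frac{Z + Z}{Z} = \frac{2 Z}{Z} = 2$)
$f{\left(7 \right)} m + T = 2 \left(-30\right) - 24 = -60 - 24 = -84$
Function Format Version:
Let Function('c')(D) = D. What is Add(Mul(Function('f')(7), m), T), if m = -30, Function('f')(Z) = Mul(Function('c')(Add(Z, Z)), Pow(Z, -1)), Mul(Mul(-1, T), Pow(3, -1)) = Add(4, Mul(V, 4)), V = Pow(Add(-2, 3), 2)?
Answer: -84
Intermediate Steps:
V = 1 (V = Pow(1, 2) = 1)
T = -24 (T = Mul(-3, Add(4, Mul(1, 4))) = Mul(-3, Add(4, 4)) = Mul(-3, 8) = -24)
Function('f')(Z) = 2 (Function('f')(Z) = Mul(Add(Z, Z), Pow(Z, -1)) = Mul(Mul(2, Z), Pow(Z, -1)) = 2)
Add(Mul(Function('f')(7), m), T) = Add(Mul(2, -30), -24) = Add(-60, -24) = -84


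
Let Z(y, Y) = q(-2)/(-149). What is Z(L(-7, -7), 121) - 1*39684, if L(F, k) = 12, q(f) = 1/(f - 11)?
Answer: -76867907/1937 ≈ -39684.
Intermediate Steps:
q(f) = 1/(-11 + f)
Z(y, Y) = 1/1937 (Z(y, Y) = 1/(-11 - 2*(-149)) = -1/149/(-13) = -1/13*(-1/149) = 1/1937)
Z(L(-7, -7), 121) - 1*39684 = 1/1937 - 1*39684 = 1/1937 - 39684 = -76867907/1937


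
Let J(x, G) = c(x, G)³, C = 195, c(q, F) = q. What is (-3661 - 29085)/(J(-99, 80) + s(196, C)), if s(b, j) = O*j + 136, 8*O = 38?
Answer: 130984/3876947 ≈ 0.033785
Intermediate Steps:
O = 19/4 (O = (⅛)*38 = 19/4 ≈ 4.7500)
J(x, G) = x³
s(b, j) = 136 + 19*j/4 (s(b, j) = 19*j/4 + 136 = 136 + 19*j/4)
(-3661 - 29085)/(J(-99, 80) + s(196, C)) = (-3661 - 29085)/((-99)³ + (136 + (19/4)*195)) = -32746/(-970299 + (136 + 3705/4)) = -32746/(-970299 + 4249/4) = -32746/(-3876947/4) = -32746*(-4/3876947) = 130984/3876947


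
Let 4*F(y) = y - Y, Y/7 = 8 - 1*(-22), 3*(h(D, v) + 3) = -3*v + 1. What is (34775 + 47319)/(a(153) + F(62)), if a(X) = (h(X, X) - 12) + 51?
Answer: -246282/461 ≈ -534.23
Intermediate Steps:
h(D, v) = -8/3 - v (h(D, v) = -3 + (-3*v + 1)/3 = -3 + (1 - 3*v)/3 = -3 + (1/3 - v) = -8/3 - v)
Y = 210 (Y = 7*(8 - 1*(-22)) = 7*(8 + 22) = 7*30 = 210)
a(X) = 109/3 - X (a(X) = ((-8/3 - X) - 12) + 51 = (-44/3 - X) + 51 = 109/3 - X)
F(y) = -105/2 + y/4 (F(y) = (y - 1*210)/4 = (y - 210)/4 = (-210 + y)/4 = -105/2 + y/4)
(34775 + 47319)/(a(153) + F(62)) = (34775 + 47319)/((109/3 - 1*153) + (-105/2 + (1/4)*62)) = 82094/((109/3 - 153) + (-105/2 + 31/2)) = 82094/(-350/3 - 37) = 82094/(-461/3) = 82094*(-3/461) = -246282/461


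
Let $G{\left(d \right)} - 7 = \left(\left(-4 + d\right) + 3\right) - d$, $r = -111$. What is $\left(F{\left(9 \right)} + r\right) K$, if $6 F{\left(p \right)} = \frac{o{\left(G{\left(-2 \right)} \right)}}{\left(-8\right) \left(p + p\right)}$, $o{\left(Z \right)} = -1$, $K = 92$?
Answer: $- \frac{2205769}{216} \approx -10212.0$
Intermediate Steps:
$G{\left(d \right)} = 6$ ($G{\left(d \right)} = 7 + \left(\left(\left(-4 + d\right) + 3\right) - d\right) = 7 + \left(\left(-1 + d\right) - d\right) = 7 - 1 = 6$)
$F{\left(p \right)} = \frac{1}{96 p}$ ($F{\left(p \right)} = \frac{\left(-1\right) \frac{1}{\left(-8\right) \left(p + p\right)}}{6} = \frac{\left(-1\right) \frac{1}{\left(-8\right) 2 p}}{6} = \frac{\left(-1\right) \frac{1}{\left(-16\right) p}}{6} = \frac{\left(-1\right) \left(- \frac{1}{16 p}\right)}{6} = \frac{\frac{1}{16} \frac{1}{p}}{6} = \frac{1}{96 p}$)
$\left(F{\left(9 \right)} + r\right) K = \left(\frac{1}{96 \cdot 9} - 111\right) 92 = \left(\frac{1}{96} \cdot \frac{1}{9} - 111\right) 92 = \left(\frac{1}{864} - 111\right) 92 = \left(- \frac{95903}{864}\right) 92 = - \frac{2205769}{216}$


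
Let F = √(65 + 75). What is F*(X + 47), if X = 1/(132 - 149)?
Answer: 1596*√35/17 ≈ 555.42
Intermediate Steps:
F = 2*√35 (F = √140 = 2*√35 ≈ 11.832)
X = -1/17 (X = 1/(-17) = -1/17 ≈ -0.058824)
F*(X + 47) = (2*√35)*(-1/17 + 47) = (2*√35)*(798/17) = 1596*√35/17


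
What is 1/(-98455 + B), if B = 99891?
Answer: 1/1436 ≈ 0.00069638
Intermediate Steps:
1/(-98455 + B) = 1/(-98455 + 99891) = 1/1436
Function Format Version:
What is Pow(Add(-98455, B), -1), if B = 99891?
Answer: Rational(1, 1436) ≈ 0.00069638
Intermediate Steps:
Pow(Add(-98455, B), -1) = Pow(Add(-98455, 99891), -1) = Pow(1436, -1) = Rational(1, 1436)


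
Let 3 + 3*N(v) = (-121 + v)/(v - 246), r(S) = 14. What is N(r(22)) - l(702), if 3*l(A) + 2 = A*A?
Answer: -114330653/696 ≈ -1.6427e+5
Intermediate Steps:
l(A) = -⅔ + A²/3 (l(A) = -⅔ + (A*A)/3 = -⅔ + A²/3)
N(v) = -1 + (-121 + v)/(3*(-246 + v)) (N(v) = -1 + ((-121 + v)/(v - 246))/3 = -1 + ((-121 + v)/(-246 + v))/3 = -1 + (-121 + v)/(3*(-246 + v)))
N(r(22)) - l(702) = (617 - 2*14)/(3*(-246 + 14)) - (-⅔ + (⅓)*702²) = (⅓)*(617 - 28)/(-232) - (-⅔ + (⅓)*492804) = (⅓)*(-1/232)*589 - (-⅔ + 164268) = -589/696 - 1*492802/3 = -589/696 - 492802/3 = -114330653/696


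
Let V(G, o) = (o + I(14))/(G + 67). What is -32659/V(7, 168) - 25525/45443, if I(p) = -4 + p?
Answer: -54914820394/4044427 ≈ -13578.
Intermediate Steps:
V(G, o) = (10 + o)/(67 + G) (V(G, o) = (o + (-4 + 14))/(G + 67) = (o + 10)/(67 + G) = (10 + o)/(67 + G))
-32659/V(7, 168) - 25525/45443 = -32659*(67 + 7)/(10 + 168) - 25525/45443 = -32659/(178/74) - 25525*1/45443 = -32659/((1/74)*178) - 25525/45443 = -32659/89/37 - 25525/45443 = -32659*37/89 - 25525/45443 = -1208383/89 - 25525/45443 = -54914820394/4044427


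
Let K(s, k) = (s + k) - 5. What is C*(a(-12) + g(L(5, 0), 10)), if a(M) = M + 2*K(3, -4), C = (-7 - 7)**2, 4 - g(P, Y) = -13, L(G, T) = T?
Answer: -1372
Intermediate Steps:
K(s, k) = -5 + k + s (K(s, k) = (k + s) - 5 = -5 + k + s)
g(P, Y) = 17 (g(P, Y) = 4 - 1*(-13) = 4 + 13 = 17)
C = 196 (C = (-14)**2 = 196)
a(M) = -12 + M (a(M) = M + 2*(-5 - 4 + 3) = M + 2*(-6) = M - 12 = -12 + M)
C*(a(-12) + g(L(5, 0), 10)) = 196*((-12 - 12) + 17) = 196*(-24 + 17) = 196*(-7) = -1372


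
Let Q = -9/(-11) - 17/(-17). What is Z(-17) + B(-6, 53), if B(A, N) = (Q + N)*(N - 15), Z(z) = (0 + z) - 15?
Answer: 22562/11 ≈ 2051.1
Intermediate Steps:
Q = 20/11 (Q = -9*(-1/11) - 17*(-1/17) = 9/11 + 1 = 20/11 ≈ 1.8182)
Z(z) = -15 + z (Z(z) = z - 15 = -15 + z)
B(A, N) = (-15 + N)*(20/11 + N) (B(A, N) = (20/11 + N)*(N - 15) = (20/11 + N)*(-15 + N) = (-15 + N)*(20/11 + N))
Z(-17) + B(-6, 53) = (-15 - 17) + (-300/11 + 53² - 145/11*53) = -32 + (-300/11 + 2809 - 7685/11) = -32 + 22914/11 = 22562/11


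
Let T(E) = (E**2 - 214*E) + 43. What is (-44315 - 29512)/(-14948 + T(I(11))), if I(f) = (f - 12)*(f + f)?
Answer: 73827/9713 ≈ 7.6008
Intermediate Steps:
I(f) = 2*f*(-12 + f) (I(f) = (-12 + f)*(2*f) = 2*f*(-12 + f))
T(E) = 43 + E**2 - 214*E
(-44315 - 29512)/(-14948 + T(I(11))) = (-44315 - 29512)/(-14948 + (43 + (2*11*(-12 + 11))**2 - 428*11*(-12 + 11))) = -73827/(-14948 + (43 + (2*11*(-1))**2 - 428*11*(-1))) = -73827/(-14948 + (43 + (-22)**2 - 214*(-22))) = -73827/(-14948 + (43 + 484 + 4708)) = -73827/(-14948 + 5235) = -73827/(-9713) = -73827*(-1/9713) = 73827/9713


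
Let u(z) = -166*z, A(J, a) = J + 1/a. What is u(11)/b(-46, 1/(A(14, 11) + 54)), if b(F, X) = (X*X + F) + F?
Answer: 1024387826/51611971 ≈ 19.848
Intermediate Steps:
b(F, X) = X**2 + 2*F (b(F, X) = (X**2 + F) + F = (F + X**2) + F = X**2 + 2*F)
u(11)/b(-46, 1/(A(14, 11) + 54)) = (-166*11)/((1/((14 + 1/11) + 54))**2 + 2*(-46)) = -1826/((1/((14 + 1/11) + 54))**2 - 92) = -1826/((1/(155/11 + 54))**2 - 92) = -1826/((1/(749/11))**2 - 92) = -1826/((11/749)**2 - 92) = -1826/(121/561001 - 92) = -1826/(-51611971/561001) = -1826*(-561001/51611971) = 1024387826/51611971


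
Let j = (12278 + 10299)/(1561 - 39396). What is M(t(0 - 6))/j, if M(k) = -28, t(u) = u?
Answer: 1059380/22577 ≈ 46.923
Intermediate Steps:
j = -22577/37835 (j = 22577/(-37835) = 22577*(-1/37835) = -22577/37835 ≈ -0.59672)
M(t(0 - 6))/j = -28/(-22577/37835) = -28*(-37835/22577) = 1059380/22577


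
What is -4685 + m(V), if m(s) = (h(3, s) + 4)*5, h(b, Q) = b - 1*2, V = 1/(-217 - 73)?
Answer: -4660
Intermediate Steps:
V = -1/290 (V = 1/(-290) = -1/290 ≈ -0.0034483)
h(b, Q) = -2 + b (h(b, Q) = b - 2 = -2 + b)
m(s) = 25 (m(s) = ((-2 + 3) + 4)*5 = (1 + 4)*5 = 5*5 = 25)
-4685 + m(V) = -4685 + 25 = -4660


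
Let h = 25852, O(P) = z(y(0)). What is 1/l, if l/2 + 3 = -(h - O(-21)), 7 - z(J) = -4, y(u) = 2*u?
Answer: -1/51688 ≈ -1.9347e-5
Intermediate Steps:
z(J) = 11 (z(J) = 7 - 1*(-4) = 7 + 4 = 11)
O(P) = 11
l = -51688 (l = -6 + 2*(-(25852 - 1*11)) = -6 + 2*(-(25852 - 11)) = -6 + 2*(-1*25841) = -6 + 2*(-25841) = -6 - 51682 = -51688)
1/l = 1/(-51688) = -1/51688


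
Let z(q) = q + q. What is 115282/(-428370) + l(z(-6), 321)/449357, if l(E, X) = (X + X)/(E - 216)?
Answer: -984275617601/3657330103710 ≈ -0.26912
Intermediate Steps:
z(q) = 2*q
l(E, X) = 2*X/(-216 + E) (l(E, X) = (2*X)/(-216 + E) = 2*X/(-216 + E))
115282/(-428370) + l(z(-6), 321)/449357 = 115282/(-428370) + (2*321/(-216 + 2*(-6)))/449357 = 115282*(-1/428370) + (2*321/(-216 - 12))*(1/449357) = -57641/214185 + (2*321/(-228))*(1/449357) = -57641/214185 + (2*321*(-1/228))*(1/449357) = -57641/214185 - 107/38*1/449357 = -57641/214185 - 107/17075566 = -984275617601/3657330103710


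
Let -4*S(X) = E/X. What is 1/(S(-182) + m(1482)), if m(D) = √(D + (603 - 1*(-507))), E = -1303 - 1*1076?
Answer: 3416/2698341 + 12544*√2/899447 ≈ 0.020989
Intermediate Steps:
E = -2379 (E = -1303 - 1076 = -2379)
S(X) = 2379/(4*X) (S(X) = -(-2379)/(4*X) = 2379/(4*X))
m(D) = √(1110 + D) (m(D) = √(D + (603 + 507)) = √(D + 1110) = √(1110 + D))
1/(S(-182) + m(1482)) = 1/((2379/4)/(-182) + √(1110 + 1482)) = 1/((2379/4)*(-1/182) + √2592) = 1/(-183/56 + 36*√2)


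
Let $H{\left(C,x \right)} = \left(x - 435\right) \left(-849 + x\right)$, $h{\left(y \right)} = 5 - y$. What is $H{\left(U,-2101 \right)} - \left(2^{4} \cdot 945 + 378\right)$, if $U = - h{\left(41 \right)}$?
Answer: $7465702$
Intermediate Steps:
$U = 36$ ($U = - (5 - 41) = \left(-1\right) \left(-36\right) = 36$)
$H{\left(C,x \right)} = \left(-849 + x\right) \left(-435 + x\right)$ ($H{\left(C,x \right)} = \left(-435 + x\right) \left(-849 + x\right) = \left(-849 + x\right) \left(-435 + x\right)$)
$H{\left(U,-2101 \right)} - \left(2^{4} \cdot 945 + 378\right) = \left(369315 + \left(-2101\right)^{2} - -2697684\right) - \left(2^{4} \cdot 945 + 378\right) = \left(369315 + 4414201 + 2697684\right) - \left(16 \cdot 945 + 378\right) = 7481200 - \left(15120 + 378\right) = 7481200 - 15498 = 7465702$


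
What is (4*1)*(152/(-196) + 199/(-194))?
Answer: -34246/4753 ≈ -7.2051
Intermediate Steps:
(4*1)*(152/(-196) + 199/(-194)) = 4*(152*(-1/196) + 199*(-1/194)) = 4*(-38/49 - 199/194) = 4*(-17123/9506) = -34246/4753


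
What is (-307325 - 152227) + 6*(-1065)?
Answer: -465942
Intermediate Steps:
(-307325 - 152227) + 6*(-1065) = -459552 - 6390 = -465942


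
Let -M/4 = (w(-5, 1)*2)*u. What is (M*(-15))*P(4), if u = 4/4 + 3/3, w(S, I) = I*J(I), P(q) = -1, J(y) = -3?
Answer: 720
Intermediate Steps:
w(S, I) = -3*I (w(S, I) = I*(-3) = -3*I)
u = 2 (u = 4*(¼) + 3*(⅓) = 1 + 1 = 2)
M = 48 (M = -4*-3*1*2*2 = -4*(-3*2)*2 = -(-24)*2 = -4*(-12) = 48)
(M*(-15))*P(4) = (48*(-15))*(-1) = -720*(-1) = 720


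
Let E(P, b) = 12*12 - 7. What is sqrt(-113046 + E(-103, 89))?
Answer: I*sqrt(112909) ≈ 336.02*I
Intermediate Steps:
E(P, b) = 137 (E(P, b) = 144 - 7 = 137)
sqrt(-113046 + E(-103, 89)) = sqrt(-113046 + 137) = sqrt(-112909) = I*sqrt(112909)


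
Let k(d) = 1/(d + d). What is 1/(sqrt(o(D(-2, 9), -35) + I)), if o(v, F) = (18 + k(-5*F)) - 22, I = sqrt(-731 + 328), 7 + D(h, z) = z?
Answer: 5*sqrt(14)/sqrt(-1399 + 350*I*sqrt(403)) ≈ 0.1402 - 0.17087*I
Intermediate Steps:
D(h, z) = -7 + z
I = I*sqrt(403) (I = sqrt(-403) = I*sqrt(403) ≈ 20.075*I)
k(d) = 1/(2*d)
o(v, F) = -4 - 1/(10*F) (o(v, F) = (18 + 1/(2*((-5*F)))) - 22 = (18 + (-1/(5*F))/2) - 22 = (18 - 1/(10*F)) - 22 = -4 - 1/(10*F))
1/(sqrt(o(D(-2, 9), -35) + I)) = 1/(sqrt((-4 - 1/10/(-35)) + I*sqrt(403))) = 1/(sqrt((-4 - 1/10*(-1/35)) + I*sqrt(403))) = 1/(sqrt((-4 + 1/350) + I*sqrt(403))) = 1/(sqrt(-1399/350 + I*sqrt(403))) = 1/sqrt(-1399/350 + I*sqrt(403))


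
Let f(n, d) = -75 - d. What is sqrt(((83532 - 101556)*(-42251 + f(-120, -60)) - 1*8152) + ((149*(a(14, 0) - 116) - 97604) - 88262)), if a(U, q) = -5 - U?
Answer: sqrt(761588251) ≈ 27597.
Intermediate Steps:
sqrt(((83532 - 101556)*(-42251 + f(-120, -60)) - 1*8152) + ((149*(a(14, 0) - 116) - 97604) - 88262)) = sqrt(((83532 - 101556)*(-42251 + (-75 - 1*(-60))) - 1*8152) + ((149*((-5 - 1*14) - 116) - 97604) - 88262)) = sqrt((-18024*(-42251 + (-75 + 60)) - 8152) + ((149*((-5 - 14) - 116) - 97604) - 88262)) = sqrt((-18024*(-42251 - 15) - 8152) + ((149*(-19 - 116) - 97604) - 88262)) = sqrt((-18024*(-42266) - 8152) + ((149*(-135) - 97604) - 88262)) = sqrt((761802384 - 8152) + ((-20115 - 97604) - 88262)) = sqrt(761794232 + (-117719 - 88262)) = sqrt(761794232 - 205981) = sqrt(761588251)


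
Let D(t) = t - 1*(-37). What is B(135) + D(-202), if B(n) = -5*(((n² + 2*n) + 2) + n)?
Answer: -93325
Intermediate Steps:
B(n) = -10 - 15*n - 5*n² (B(n) = -5*((2 + n² + 2*n) + n) = -5*(2 + n² + 3*n) = -10 - 15*n - 5*n²)
D(t) = 37 + t (D(t) = t + 37 = 37 + t)
B(135) + D(-202) = (-10 - 15*135 - 5*135²) + (37 - 202) = (-10 - 2025 - 5*18225) - 165 = (-10 - 2025 - 91125) - 165 = -93160 - 165 = -93325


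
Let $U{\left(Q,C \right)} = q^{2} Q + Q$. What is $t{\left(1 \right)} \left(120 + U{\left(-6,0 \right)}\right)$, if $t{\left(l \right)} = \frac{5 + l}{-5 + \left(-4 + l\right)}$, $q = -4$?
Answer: $- \frac{27}{2} \approx -13.5$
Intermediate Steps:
$t{\left(l \right)} = \frac{5 + l}{-9 + l}$
$U{\left(Q,C \right)} = 17 Q$ ($U{\left(Q,C \right)} = \left(-4\right)^{2} Q + Q = 16 Q + Q = 17 Q$)
$t{\left(1 \right)} \left(120 + U{\left(-6,0 \right)}\right) = \frac{5 + 1}{-9 + 1} \left(120 + 17 \left(-6\right)\right) = \frac{1}{-8} \cdot 6 \left(120 - 102\right) = \left(- \frac{1}{8}\right) 6 \cdot 18 = \left(- \frac{3}{4}\right) 18 = - \frac{27}{2}$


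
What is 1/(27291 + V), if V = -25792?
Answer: 1/1499 ≈ 0.00066711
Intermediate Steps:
1/(27291 + V) = 1/(27291 - 25792) = 1/1499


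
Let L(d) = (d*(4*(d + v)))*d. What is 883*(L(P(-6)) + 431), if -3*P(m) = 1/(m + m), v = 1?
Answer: 4439036143/11664 ≈ 3.8058e+5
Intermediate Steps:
P(m) = -1/(6*m) (P(m) = -1/(3*(m + m)) = -1/(2*m)/3 = -1/(6*m))
L(d) = d²*(4 + 4*d) (L(d) = (d*(4*(d + 1)))*d = (d*(4*(1 + d)))*d = (d*(4 + 4*d))*d = d²*(4 + 4*d))
883*(L(P(-6)) + 431) = 883*(4*(-⅙/(-6))²*(1 - ⅙/(-6)) + 431) = 883*(4*(-⅙*(-⅙))²*(1 - ⅙*(-⅙)) + 431) = 883*(4*(1/36)²*(1 + 1/36) + 431) = 883*(4*(1/1296)*(37/36) + 431) = 883*(37/11664 + 431) = 883*(5027221/11664) = 4439036143/11664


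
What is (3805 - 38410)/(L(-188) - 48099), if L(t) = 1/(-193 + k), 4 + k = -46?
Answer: 8409015/11688058 ≈ 0.71945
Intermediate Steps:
k = -50 (k = -4 - 46 = -50)
L(t) = -1/243 (L(t) = 1/(-193 - 50) = 1/(-243) = -1/243)
(3805 - 38410)/(L(-188) - 48099) = (3805 - 38410)/(-1/243 - 48099) = -34605/(-11688058/243) = -34605*(-243/11688058) = 8409015/11688058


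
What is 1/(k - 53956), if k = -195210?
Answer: -1/249166 ≈ -4.0134e-6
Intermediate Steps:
1/(k - 53956) = 1/(-195210 - 53956) = 1/(-249166) = -1/249166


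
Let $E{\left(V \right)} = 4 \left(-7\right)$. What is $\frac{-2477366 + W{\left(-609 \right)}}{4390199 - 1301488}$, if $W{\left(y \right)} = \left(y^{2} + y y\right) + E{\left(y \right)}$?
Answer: $- \frac{1735632}{3088711} \approx -0.56193$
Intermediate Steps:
$E{\left(V \right)} = -28$
$W{\left(y \right)} = -28 + 2 y^{2}$ ($W{\left(y \right)} = \left(y^{2} + y y\right) - 28 = \left(y^{2} + y^{2}\right) - 28 = 2 y^{2} - 28 = -28 + 2 y^{2}$)
$\frac{-2477366 + W{\left(-609 \right)}}{4390199 - 1301488} = \frac{-2477366 - \left(28 - 2 \left(-609\right)^{2}\right)}{4390199 - 1301488} = \frac{-2477366 + \left(-28 + 2 \cdot 370881\right)}{4390199 + \left(-2205172 + 903684\right)} = \frac{-2477366 + \left(-28 + 741762\right)}{4390199 - 1301488} = \frac{-2477366 + 741734}{3088711} = \left(-1735632\right) \frac{1}{3088711} = - \frac{1735632}{3088711}$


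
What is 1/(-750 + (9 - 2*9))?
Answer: -1/759 ≈ -0.0013175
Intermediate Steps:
1/(-750 + (9 - 2*9)) = 1/(-750 + (9 - 18)) = 1/(-750 - 9) = 1/(-759) = -1/759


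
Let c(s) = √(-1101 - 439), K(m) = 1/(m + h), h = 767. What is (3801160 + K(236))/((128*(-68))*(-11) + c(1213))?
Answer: 488008125568/12291999761 - 3812563481*I*√385/4597207910614 ≈ 39.701 - 0.016272*I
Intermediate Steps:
K(m) = 1/(767 + m) (K(m) = 1/(m + 767) = 1/(767 + m))
c(s) = 2*I*√385 (c(s) = √(-1540) = 2*I*√385)
(3801160 + K(236))/((128*(-68))*(-11) + c(1213)) = (3801160 + 1/(767 + 236))/((128*(-68))*(-11) + 2*I*√385) = (3801160 + 1/1003)/(-8704*(-11) + 2*I*√385) = (3801160 + 1/1003)/(95744 + 2*I*√385) = 3812563481/(1003*(95744 + 2*I*√385))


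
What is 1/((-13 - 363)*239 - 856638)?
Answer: -1/946502 ≈ -1.0565e-6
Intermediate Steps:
1/((-13 - 363)*239 - 856638) = 1/(-376*239 - 856638) = 1/(-89864 - 856638) = 1/(-946502) = -1/946502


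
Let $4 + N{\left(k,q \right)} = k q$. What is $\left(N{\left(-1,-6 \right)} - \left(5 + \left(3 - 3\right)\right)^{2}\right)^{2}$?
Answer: $529$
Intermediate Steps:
$N{\left(k,q \right)} = -4 + k q$
$\left(N{\left(-1,-6 \right)} - \left(5 + \left(3 - 3\right)\right)^{2}\right)^{2} = \left(\left(-4 - -6\right) - \left(5 + \left(3 - 3\right)\right)^{2}\right)^{2} = \left(\left(-4 + 6\right) - \left(5 + \left(3 - 3\right)\right)^{2}\right)^{2} = \left(2 - \left(5 + 0\right)^{2}\right)^{2} = \left(2 - 5^{2}\right)^{2} = \left(2 - 25\right)^{2} = \left(-23\right)^{2} = 529$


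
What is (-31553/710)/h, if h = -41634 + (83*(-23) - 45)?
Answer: 31553/30947480 ≈ 0.0010196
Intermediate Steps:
h = -43588 (h = -41634 + (-1909 - 45) = -41634 - 1954 = -43588)
(-31553/710)/h = -31553/710/(-43588) = -31553*1/710*(-1/43588) = -31553/710*(-1/43588) = 31553/30947480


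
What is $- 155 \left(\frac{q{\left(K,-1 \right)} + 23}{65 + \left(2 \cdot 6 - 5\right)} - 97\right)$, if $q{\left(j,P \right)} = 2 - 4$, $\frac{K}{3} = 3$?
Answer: $\frac{359755}{24} \approx 14990.0$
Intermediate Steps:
$K = 9$ ($K = 3 \cdot 3 = 9$)
$q{\left(j,P \right)} = -2$
$- 155 \left(\frac{q{\left(K,-1 \right)} + 23}{65 + \left(2 \cdot 6 - 5\right)} - 97\right) = - 155 \left(\frac{-2 + 23}{65 + \left(2 \cdot 6 - 5\right)} - 97\right) = - 155 \left(\frac{21}{65 + \left(12 - 5\right)} - 97\right) = - 155 \left(\frac{21}{65 + 7} - 97\right) = - 155 \left(\frac{21}{72} - 97\right) = - 155 \left(21 \cdot \frac{1}{72} - 97\right) = - 155 \left(\frac{7}{24} - 97\right) = \left(-155\right) \left(- \frac{2321}{24}\right) = \frac{359755}{24}$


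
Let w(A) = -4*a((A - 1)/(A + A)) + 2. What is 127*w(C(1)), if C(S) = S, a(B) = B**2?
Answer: 254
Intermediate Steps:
w(A) = 2 - (-1 + A)**2/A**2 (w(A) = -4*(A - 1)**2/(A + A)**2 + 2 = -4*(-1 + A)**2/(4*A**2) + 2 = -(-1 + A)**2/A**2 + 2 = 2 - (-1 + A)**2/A**2)
127*w(C(1)) = 127*(1 - 1/1**2 + 2/1) = 127*(1 - 1*1 + 2*1) = 127*(1 - 1 + 2) = 127*2 = 254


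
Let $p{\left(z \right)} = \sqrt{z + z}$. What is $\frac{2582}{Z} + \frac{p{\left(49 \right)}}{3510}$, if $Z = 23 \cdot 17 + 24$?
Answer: $\frac{2582}{415} + \frac{7 \sqrt{2}}{3510} \approx 6.2245$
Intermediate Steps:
$p{\left(z \right)} = \sqrt{2} \sqrt{z}$ ($p{\left(z \right)} = \sqrt{2 z} = \sqrt{2} \sqrt{z}$)
$Z = 415$ ($Z = 391 + 24 = 415$)
$\frac{2582}{Z} + \frac{p{\left(49 \right)}}{3510} = \frac{2582}{415} + \frac{\sqrt{2} \sqrt{49}}{3510} = 2582 \cdot \frac{1}{415} + \sqrt{2} \cdot 7 \cdot \frac{1}{3510} = \frac{2582}{415} + 7 \sqrt{2} \cdot \frac{1}{3510} = \frac{2582}{415} + \frac{7 \sqrt{2}}{3510}$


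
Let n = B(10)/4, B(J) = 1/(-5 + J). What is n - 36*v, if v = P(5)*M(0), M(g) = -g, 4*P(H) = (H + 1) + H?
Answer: 1/20 ≈ 0.050000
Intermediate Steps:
P(H) = ¼ + H/2 (P(H) = ((H + 1) + H)/4 = ((1 + H) + H)/4 = (1 + 2*H)/4 = ¼ + H/2)
v = 0 (v = (¼ + (½)*5)*(-1*0) = (¼ + 5/2)*0 = (11/4)*0 = 0)
n = 1/20 (n = 1/((-5 + 10)*4) = (¼)/5 = (⅕)*(¼) = 1/20 ≈ 0.050000)
n - 36*v = 1/20 - 36*0 = 1/20 + 0 = 1/20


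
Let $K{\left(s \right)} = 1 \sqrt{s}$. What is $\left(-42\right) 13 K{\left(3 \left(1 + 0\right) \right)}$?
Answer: $- 546 \sqrt{3} \approx -945.7$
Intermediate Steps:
$K{\left(s \right)} = \sqrt{s}$
$\left(-42\right) 13 K{\left(3 \left(1 + 0\right) \right)} = \left(-42\right) 13 \sqrt{3 \left(1 + 0\right)} = - 546 \sqrt{3 \cdot 1} = - 546 \sqrt{3}$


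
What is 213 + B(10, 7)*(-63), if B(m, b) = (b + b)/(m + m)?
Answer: 1689/10 ≈ 168.90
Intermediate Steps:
B(m, b) = b/m (B(m, b) = (2*b)/((2*m)) = (2*b)*(1/(2*m)) = b/m)
213 + B(10, 7)*(-63) = 213 + (7/10)*(-63) = 213 - 441/10 = 1689/10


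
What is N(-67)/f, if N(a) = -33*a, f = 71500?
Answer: 201/6500 ≈ 0.030923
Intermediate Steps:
N(-67)/f = -33*(-67)/71500 = 2211*(1/71500) = 201/6500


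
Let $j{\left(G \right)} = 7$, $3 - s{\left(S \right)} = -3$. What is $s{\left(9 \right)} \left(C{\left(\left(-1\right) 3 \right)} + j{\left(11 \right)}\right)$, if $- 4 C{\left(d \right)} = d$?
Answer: $\frac{93}{2} \approx 46.5$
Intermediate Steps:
$s{\left(S \right)} = 6$ ($s{\left(S \right)} = 3 - -3 = 3 + 3 = 6$)
$C{\left(d \right)} = - \frac{d}{4}$
$s{\left(9 \right)} \left(C{\left(\left(-1\right) 3 \right)} + j{\left(11 \right)}\right) = 6 \left(- \frac{\left(-1\right) 3}{4} + 7\right) = 6 \left(\left(- \frac{1}{4}\right) \left(-3\right) + 7\right) = 6 \left(\frac{3}{4} + 7\right) = 6 \cdot \frac{31}{4} = \frac{93}{2}$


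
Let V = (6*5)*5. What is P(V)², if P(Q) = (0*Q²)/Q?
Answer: 0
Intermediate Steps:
V = 150 (V = 30*5 = 150)
P(Q) = 0 (P(Q) = 0/Q = 0)
P(V)² = 0² = 0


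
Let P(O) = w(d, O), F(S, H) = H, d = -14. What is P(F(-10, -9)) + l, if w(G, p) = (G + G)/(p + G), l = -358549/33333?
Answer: -7313303/766659 ≈ -9.5392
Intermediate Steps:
l = -358549/33333 (l = -358549*1/33333 = -358549/33333 ≈ -10.757)
w(G, p) = 2*G/(G + p) (w(G, p) = (2*G)/(G + p) = 2*G/(G + p))
P(O) = -28/(-14 + O) (P(O) = 2*(-14)/(-14 + O) = -28/(-14 + O))
P(F(-10, -9)) + l = -28/(-14 - 9) - 358549/33333 = -28/(-23) - 358549/33333 = -28*(-1/23) - 358549/33333 = 28/23 - 358549/33333 = -7313303/766659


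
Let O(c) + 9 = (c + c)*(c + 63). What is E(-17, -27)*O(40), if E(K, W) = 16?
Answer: 131696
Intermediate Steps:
O(c) = -9 + 2*c*(63 + c) (O(c) = -9 + (c + c)*(c + 63) = -9 + (2*c)*(63 + c) = -9 + 2*c*(63 + c))
E(-17, -27)*O(40) = 16*(-9 + 2*40² + 126*40) = 16*(-9 + 2*1600 + 5040) = 16*(-9 + 3200 + 5040) = 16*8231 = 131696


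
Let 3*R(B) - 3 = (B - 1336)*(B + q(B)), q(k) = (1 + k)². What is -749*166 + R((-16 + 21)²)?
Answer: -430670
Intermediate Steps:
R(B) = 1 + (-1336 + B)*(B + (1 + B)²)/3 (R(B) = 1 + ((B - 1336)*(B + (1 + B)²))/3 = 1 + ((-1336 + B)*(B + (1 + B)²))/3 = 1 + (-1336 + B)*(B + (1 + B)²)/3)
-749*166 + R((-16 + 21)²) = -749*166 + (-1333/3 - 4007*(-16 + 21)²/3 - 1333*(-16 + 21)⁴/3 + ((-16 + 21)²)³/3) = -124334 + (-1333/3 - 4007/3*5² - 1333*(5²)²/3 + (5²)³/3) = -124334 + (-1333/3 - 4007/3*25 - 1333/3*25² + (⅓)*25³) = -124334 + (-1333/3 - 100175/3 - 1333/3*625 + (⅓)*15625) = -124334 + (-1333/3 - 100175/3 - 833125/3 + 15625/3) = -124334 - 306336 = -430670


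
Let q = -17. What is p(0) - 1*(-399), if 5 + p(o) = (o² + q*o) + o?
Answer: 394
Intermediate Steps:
p(o) = -5 + o² - 16*o (p(o) = -5 + ((o² - 17*o) + o) = -5 + (o² - 16*o) = -5 + o² - 16*o)
p(0) - 1*(-399) = (-5 + 0² - 16*0) - 1*(-399) = (-5 + 0 + 0) + 399 = -5 + 399 = 394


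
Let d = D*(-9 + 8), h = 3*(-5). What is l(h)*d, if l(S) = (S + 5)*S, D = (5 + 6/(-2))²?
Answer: -600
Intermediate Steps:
D = 4 (D = (5 + 6*(-½))² = (5 - 3)² = 2² = 4)
h = -15
l(S) = S*(5 + S) (l(S) = (5 + S)*S = S*(5 + S))
d = -4 (d = 4*(-9 + 8) = 4*(-1) = -4)
l(h)*d = -15*(5 - 15)*(-4) = -15*(-10)*(-4) = 150*(-4) = -600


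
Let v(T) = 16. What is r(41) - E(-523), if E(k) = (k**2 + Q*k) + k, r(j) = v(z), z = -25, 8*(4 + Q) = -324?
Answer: -592527/2 ≈ -2.9626e+5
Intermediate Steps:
Q = -89/2 (Q = -4 + (1/8)*(-324) = -4 - 81/2 = -89/2 ≈ -44.500)
r(j) = 16
E(k) = k**2 - 87*k/2 (E(k) = (k**2 - 89*k/2) + k = k**2 - 87*k/2)
r(41) - E(-523) = 16 - (-523)*(-87 + 2*(-523))/2 = 16 - (-523)*(-87 - 1046)/2 = 16 - (-523)*(-1133)/2 = 16 - 1*592559/2 = 16 - 592559/2 = -592527/2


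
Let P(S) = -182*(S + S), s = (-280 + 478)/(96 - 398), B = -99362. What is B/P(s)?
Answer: -7501831/18018 ≈ -416.35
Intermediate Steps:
s = -99/151 (s = 198/(-302) = 198*(-1/302) = -99/151 ≈ -0.65563)
P(S) = -364*S
B/P(s) = -99362/((-364*(-99/151))) = -99362/36036/151 = -99362*151/36036 = -7501831/18018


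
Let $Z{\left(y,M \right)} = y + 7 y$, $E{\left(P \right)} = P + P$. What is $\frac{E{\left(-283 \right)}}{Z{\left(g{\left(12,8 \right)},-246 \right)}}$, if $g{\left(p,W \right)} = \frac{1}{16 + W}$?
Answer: $-1698$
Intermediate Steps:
$E{\left(P \right)} = 2 P$
$Z{\left(y,M \right)} = 8 y$
$\frac{E{\left(-283 \right)}}{Z{\left(g{\left(12,8 \right)},-246 \right)}} = \frac{2 \left(-283\right)}{8 \frac{1}{16 + 8}} = - \frac{566}{8 \cdot \frac{1}{24}} = - 566 \frac{1}{\frac{1}{3}} = \left(-566\right) 3 = -1698$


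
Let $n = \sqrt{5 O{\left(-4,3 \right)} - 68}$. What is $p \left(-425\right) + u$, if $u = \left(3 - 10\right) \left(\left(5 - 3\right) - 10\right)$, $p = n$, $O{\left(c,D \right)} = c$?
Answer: $56 - 850 i \sqrt{22} \approx 56.0 - 3986.9 i$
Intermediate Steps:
$n = 2 i \sqrt{22}$ ($n = \sqrt{5 \left(-4\right) - 68} = \sqrt{-20 - 68} = \sqrt{-88} = 2 i \sqrt{22} \approx 9.3808 i$)
$p = 2 i \sqrt{22} \approx 9.3808 i$
$u = 56$ ($u = \left(3 - 10\right) \left(2 - 10\right) = \left(-7\right) \left(-8\right) = 56$)
$p \left(-425\right) + u = 2 i \sqrt{22} \left(-425\right) + 56 = - 850 i \sqrt{22} + 56 = 56 - 850 i \sqrt{22}$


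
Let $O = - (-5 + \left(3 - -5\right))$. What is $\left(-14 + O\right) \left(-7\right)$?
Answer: $119$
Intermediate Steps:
$O = -3$ ($O = - (-5 + \left(3 + 5\right)) = - (-5 + 8) = \left(-1\right) 3 = -3$)
$\left(-14 + O\right) \left(-7\right) = \left(-14 - 3\right) \left(-7\right) = \left(-17\right) \left(-7\right) = 119$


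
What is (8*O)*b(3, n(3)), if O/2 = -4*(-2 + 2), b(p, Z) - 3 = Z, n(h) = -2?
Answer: 0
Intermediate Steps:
b(p, Z) = 3 + Z
O = 0 (O = 2*(-4*(-2 + 2)) = 2*(-4*0) = 2*0 = 0)
(8*O)*b(3, n(3)) = (8*0)*(3 - 2) = 0*1 = 0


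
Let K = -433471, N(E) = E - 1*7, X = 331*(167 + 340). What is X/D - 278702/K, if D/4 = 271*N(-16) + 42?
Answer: -65842026479/10734475844 ≈ -6.1337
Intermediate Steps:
X = 167817 (X = 331*507 = 167817)
N(E) = -7 + E (N(E) = E - 7 = -7 + E)
D = -24764 (D = 4*(271*(-7 - 16) + 42) = 4*(271*(-23) + 42) = 4*(-6233 + 42) = 4*(-6191) = -24764)
X/D - 278702/K = 167817/(-24764) - 278702/(-433471) = 167817*(-1/24764) - 278702*(-1/433471) = -167817/24764 + 278702/433471 = -65842026479/10734475844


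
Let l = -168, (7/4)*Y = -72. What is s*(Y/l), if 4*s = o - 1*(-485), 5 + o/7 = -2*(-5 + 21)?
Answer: 678/49 ≈ 13.837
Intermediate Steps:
Y = -288/7 (Y = (4/7)*(-72) = -288/7 ≈ -41.143)
o = -259 (o = -35 + 7*(-2*(-5 + 21)) = -35 + 7*(-2*16) = -35 + 7*(-32) = -35 - 224 = -259)
s = 113/2 (s = (-259 - 1*(-485))/4 = (-259 + 485)/4 = (¼)*226 = 113/2 ≈ 56.500)
s*(Y/l) = 113*(-288/7/(-168))/2 = 113*(-288/7*(-1/168))/2 = (113/2)*(12/49) = 678/49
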